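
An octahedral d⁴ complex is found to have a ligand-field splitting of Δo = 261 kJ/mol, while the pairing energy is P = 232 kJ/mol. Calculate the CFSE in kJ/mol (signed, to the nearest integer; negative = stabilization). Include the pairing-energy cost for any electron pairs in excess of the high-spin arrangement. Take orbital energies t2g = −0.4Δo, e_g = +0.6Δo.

With Δo > P the complex is low-spin.
Configuration: t2g^4 e_g^0.
Orbital CFSE = -1.6Δo = -1.6 × 261 = -418 kJ/mol.
Excess pairs vs high-spin: 1 − 0 = 1; pairing cost = +232 kJ/mol.
Net CFSE = -418 + 232 = -186 kJ/mol.

-186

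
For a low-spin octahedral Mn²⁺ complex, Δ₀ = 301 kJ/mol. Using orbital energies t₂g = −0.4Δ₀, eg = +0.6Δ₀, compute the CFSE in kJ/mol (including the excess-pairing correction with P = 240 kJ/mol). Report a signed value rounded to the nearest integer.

-122

Mn sits in group 7; removing 2 electrons leaves Mn²⁺ with 7 − 2 = 5 d electrons.
Configuration: t₂g⁵ eg⁰.
Orbital CFSE = 5(-0.4) + 0(0.6) = -2.0Δ₀ = -2.0 × 301 = -602 kJ/mol.
High-spin d⁵ would be t₂g³ eg² with 0 pairs; low-spin has 2, so 2 excess pairs cost +2P = +480 kJ/mol.
Combining: -602 + 480 = -122 kJ/mol.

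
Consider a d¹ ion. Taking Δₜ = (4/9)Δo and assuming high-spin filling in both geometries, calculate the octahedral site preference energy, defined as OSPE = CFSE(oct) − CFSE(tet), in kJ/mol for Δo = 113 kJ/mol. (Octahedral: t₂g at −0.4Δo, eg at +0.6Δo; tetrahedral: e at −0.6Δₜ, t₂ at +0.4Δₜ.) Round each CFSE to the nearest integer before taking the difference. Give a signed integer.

Octahedral (high-spin): t₂g¹ eg⁰, CFSE = 1(−0.4) + 0(+0.6) = -0.4Δo = -0.4 × 113 = -45 kJ/mol.
Tetrahedral e¹ t₂⁰ gives -0.6Δₜ = -0.6 × (4/9) × 113 = -30 kJ/mol.
Subtracting, OSPE = -45 − (-30) = -15 kJ/mol.

-15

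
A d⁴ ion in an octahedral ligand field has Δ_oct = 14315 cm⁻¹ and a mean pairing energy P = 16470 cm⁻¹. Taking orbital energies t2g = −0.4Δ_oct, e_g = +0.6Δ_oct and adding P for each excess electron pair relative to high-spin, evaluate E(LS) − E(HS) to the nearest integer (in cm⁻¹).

2155

In the high-spin limit (t2g^3 e_g^1) the orbital term is -0.6Δ_oct = -8589 cm⁻¹, with no excess pairing.
Low-spin: t2g^4 e_g^0, orbital CFSE = -1.6Δ_oct = -22904 cm⁻¹; plus 1 excess pair × P = +16470 cm⁻¹; total -6434 cm⁻¹.
E(LS) − E(HS) = -6434 − (-8589) = 2155 cm⁻¹.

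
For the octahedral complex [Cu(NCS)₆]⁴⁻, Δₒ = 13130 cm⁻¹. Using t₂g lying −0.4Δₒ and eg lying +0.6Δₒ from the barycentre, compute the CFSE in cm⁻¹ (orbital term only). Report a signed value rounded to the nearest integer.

Each NCS⁻ contributes -1; 6 × (-1) = -6. With overall charge -4, Cu is in the +2 oxidation state.
Cu²⁺: group 11, so d-count = 11 − 2 = 9.
For octahedral d⁹ the high- and low-spin configurations coincide.
Configuration: t₂g⁶ eg³.
The orbital stabilization is -0.6Δₒ = -0.6 × 13130 = -7878 cm⁻¹.

-7878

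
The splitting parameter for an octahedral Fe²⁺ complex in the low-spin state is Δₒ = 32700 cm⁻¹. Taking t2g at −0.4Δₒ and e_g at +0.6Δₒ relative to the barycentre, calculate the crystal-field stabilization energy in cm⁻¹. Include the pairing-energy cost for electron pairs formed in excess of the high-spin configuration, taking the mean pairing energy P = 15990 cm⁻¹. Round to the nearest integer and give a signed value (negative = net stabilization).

-46500

Fe²⁺: group 8, so d-count = 8 − 2 = 6.
Electron filling gives t2g^6 e_g^0.
CFSE(orbital) = 6×(-0.4Δₒ) + 0×(0.6Δₒ) = -2.4Δₒ; with Δₒ = 32700 cm⁻¹ that is -78480 cm⁻¹.
High-spin d⁶ would be t2g^4 e_g^2 with 1 pair; low-spin has 3, so 2 excess pairs cost +2P = +31980 cm⁻¹.
Combining: -78480 + 31980 = -46500 cm⁻¹.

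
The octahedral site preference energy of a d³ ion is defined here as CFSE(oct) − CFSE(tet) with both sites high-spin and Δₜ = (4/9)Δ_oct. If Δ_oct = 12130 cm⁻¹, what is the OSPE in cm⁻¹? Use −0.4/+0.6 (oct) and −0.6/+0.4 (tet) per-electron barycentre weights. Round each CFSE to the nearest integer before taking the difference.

In an octahedral site d³ (HS) is t2g^3 e_g^0, giving CFSE(oct) = -1.2Δ_oct = -14556 cm⁻¹.
Tetrahedral e^2 t2^1 gives -0.8Δₜ = -0.8 × (4/9) × 12130 = -4313 cm⁻¹.
OSPE = -14556 − (-4313) = -10243 cm⁻¹.

-10243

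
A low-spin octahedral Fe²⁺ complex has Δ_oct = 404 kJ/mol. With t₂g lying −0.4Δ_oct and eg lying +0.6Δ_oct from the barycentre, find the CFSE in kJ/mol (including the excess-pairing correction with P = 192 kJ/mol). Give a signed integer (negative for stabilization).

-586

Group 8 minus oxidation state +2 gives a d⁶ configuration for Fe²⁺.
The d⁶ electrons fill as t₂g⁶ eg⁰.
CFSE(orbital) = 6×(-0.4Δ_oct) + 0×(0.6Δ_oct) = -2.4Δ_oct; with Δ_oct = 404 kJ/mol that is -970 kJ/mol.
Relative to high-spin t₂g⁴ eg² (1 paired), the low-spin configuration has 2 additional pairs, contributing +2 × 192 = +384 kJ/mol.
Combining: -970 + 384 = -586 kJ/mol.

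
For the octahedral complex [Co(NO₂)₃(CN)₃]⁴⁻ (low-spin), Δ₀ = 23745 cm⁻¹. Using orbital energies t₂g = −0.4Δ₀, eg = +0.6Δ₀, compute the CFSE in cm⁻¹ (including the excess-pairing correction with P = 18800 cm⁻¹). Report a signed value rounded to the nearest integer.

Ligand charges: 3×(-1) from NO₂⁻ and 3×(-1) from CN⁻ sum to -6; with overall charge -4, Co is +2.
Group 9 minus oxidation state +2 gives a d⁷ configuration for Co²⁺.
Electron filling gives t₂g⁶ eg¹.
The orbital stabilization is -1.8Δ₀ = -1.8 × 23745 = -42741 cm⁻¹.
Relative to high-spin t₂g⁵ eg² (2 paired), the low-spin configuration has 1 additional pair, contributing +1 × 18800 = +18800 cm⁻¹.
Combining: -42741 + 18800 = -23941 cm⁻¹.

-23941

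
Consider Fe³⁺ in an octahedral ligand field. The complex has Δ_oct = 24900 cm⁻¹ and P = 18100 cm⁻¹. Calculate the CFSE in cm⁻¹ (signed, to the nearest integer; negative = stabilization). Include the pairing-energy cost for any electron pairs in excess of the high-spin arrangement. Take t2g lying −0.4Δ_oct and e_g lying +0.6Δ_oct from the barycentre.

-13600

Fe sits in group 8; removing 3 electrons leaves Fe³⁺ with 8 − 3 = 5 d electrons.
Since Δ_oct = 24900 cm⁻¹ > P = 18100 cm⁻¹, the complex adopts the low-spin configuration.
That gives t2g^5 e_g^0.
Orbital CFSE = -2.0Δ_oct = -2.0 × 24900 = -49800 cm⁻¹.
Excess pairs vs high-spin: 2 − 0 = 2; pairing cost = +36200 cm⁻¹.
Net CFSE = -49800 + 36200 = -13600 cm⁻¹.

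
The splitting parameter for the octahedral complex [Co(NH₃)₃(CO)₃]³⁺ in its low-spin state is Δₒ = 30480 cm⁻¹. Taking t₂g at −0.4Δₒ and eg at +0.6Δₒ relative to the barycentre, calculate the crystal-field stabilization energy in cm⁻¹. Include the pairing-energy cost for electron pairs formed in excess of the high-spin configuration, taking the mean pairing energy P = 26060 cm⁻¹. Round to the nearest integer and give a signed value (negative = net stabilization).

Ligand charges: 3×(+0) from NH₃ and 3×(+0) from CO sum to +0; with overall charge +3, Co is +3.
Co³⁺: group 9, so d-count = 9 − 3 = 6.
Configuration: t₂g⁶ eg⁰.
CFSE(orbital) = 6×(-0.4Δₒ) + 0×(0.6Δₒ) = -2.4Δₒ; with Δₒ = 30480 cm⁻¹ that is -73152 cm⁻¹.
High-spin d⁶ would be t₂g⁴ eg² with 1 pair; low-spin has 3, so 2 excess pairs cost +2P = +52120 cm⁻¹.
Overall CFSE = -73152 + 52120 = -21032 cm⁻¹.

-21032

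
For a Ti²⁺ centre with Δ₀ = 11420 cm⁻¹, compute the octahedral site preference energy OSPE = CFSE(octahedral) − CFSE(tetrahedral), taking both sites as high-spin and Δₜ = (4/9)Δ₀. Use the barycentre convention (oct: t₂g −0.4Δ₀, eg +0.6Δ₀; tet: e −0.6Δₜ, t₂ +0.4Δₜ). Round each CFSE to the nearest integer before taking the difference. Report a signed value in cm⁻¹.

Group 4 minus oxidation state +2 gives a d² configuration for Ti²⁺.
In an octahedral site d² (HS) is t₂g² eg⁰, giving CFSE(oct) = -0.8Δ₀ = -9136 cm⁻¹.
Tetrahedral: e² t₂⁰, CFSE = 2(−0.6) + 0(+0.4) = -1.2Δₜ = -1.2 × (4/9) × 11420 = -6091 cm⁻¹.
OSPE = -9136 − (-6091) = -3045 cm⁻¹.

-3045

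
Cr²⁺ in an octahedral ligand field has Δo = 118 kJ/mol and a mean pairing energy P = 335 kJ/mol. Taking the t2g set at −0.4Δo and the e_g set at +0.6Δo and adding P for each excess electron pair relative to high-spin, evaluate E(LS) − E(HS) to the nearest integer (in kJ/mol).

Cr sits in group 6; removing 2 electrons leaves Cr²⁺ with 6 − 2 = 4 d electrons.
High-spin d⁴ fills as t2g^3 e_g^1 with CFSE 3(−0.4) + 1(+0.6) = -0.6Δo = -71 kJ/mol.
Low-spin t2g^4 e_g^0 gives -1.6Δo = -189 kJ/mol, but forming 1 extra pair costs 1P = 335 kJ/mol, so E(LS) = -189 + 335 = 146 kJ/mol.
Thus E(LS) − E(HS) = 217 kJ/mol.

217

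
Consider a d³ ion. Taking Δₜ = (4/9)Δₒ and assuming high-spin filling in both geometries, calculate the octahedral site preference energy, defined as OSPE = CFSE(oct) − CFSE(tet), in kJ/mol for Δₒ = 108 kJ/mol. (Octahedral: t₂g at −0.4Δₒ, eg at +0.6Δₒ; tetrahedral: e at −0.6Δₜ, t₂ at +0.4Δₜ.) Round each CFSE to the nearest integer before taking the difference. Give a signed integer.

-92

Octahedral (high-spin): t₂g³ eg⁰, CFSE = 3(−0.4) + 0(+0.6) = -1.2Δₒ = -1.2 × 108 = -130 kJ/mol.
Tetrahedral e² t₂¹ gives -0.8Δₜ = -0.8 × (4/9) × 108 = -38 kJ/mol.
OSPE = CFSE(oct) − CFSE(tet) = -130 − (-38) = -92 kJ/mol.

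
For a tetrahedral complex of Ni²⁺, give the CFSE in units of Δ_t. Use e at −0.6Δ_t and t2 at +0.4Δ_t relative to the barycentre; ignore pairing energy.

-0.8 Δ_t

Ni²⁺: group 10, so d-count = 10 − 2 = 8.
Tetrahedral fields are weak (Δₜ ≈ 4/9 Δₒ), so electrons fill high-spin.
Configuration: e^4 t2^4.
CFSE = 4(-0.6Δ_t) + 4(0.4Δ_t) = -2.4Δ_t + 1.6Δ_t = -0.8Δ_t.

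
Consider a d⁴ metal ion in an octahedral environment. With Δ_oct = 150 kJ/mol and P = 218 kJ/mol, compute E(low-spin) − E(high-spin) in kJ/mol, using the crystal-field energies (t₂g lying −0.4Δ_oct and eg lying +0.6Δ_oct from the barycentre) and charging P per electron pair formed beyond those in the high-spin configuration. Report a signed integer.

68

High-spin d⁴ fills as t₂g³ eg¹ with CFSE 3(−0.4) + 1(+0.6) = -0.6Δ_oct = -90 kJ/mol.
Low-spin t₂g⁴ eg⁰ gives -1.6Δ_oct = -240 kJ/mol, but forming 1 extra pair costs 1P = 218 kJ/mol, so E(LS) = -240 + 218 = -22 kJ/mol.
E(LS) − E(HS) = -22 − (-90) = 68 kJ/mol.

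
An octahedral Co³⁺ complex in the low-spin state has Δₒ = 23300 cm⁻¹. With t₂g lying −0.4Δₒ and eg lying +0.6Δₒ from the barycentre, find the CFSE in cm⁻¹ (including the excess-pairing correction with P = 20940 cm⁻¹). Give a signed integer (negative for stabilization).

-14040

Group 9 minus oxidation state +3 gives a d⁶ configuration for Co³⁺.
The d⁶ electrons fill as t₂g⁶ eg⁰.
The orbital stabilization is -2.4Δₒ = -2.4 × 23300 = -55920 cm⁻¹.
Relative to high-spin t₂g⁴ eg² (1 paired), the low-spin configuration has 2 additional pairs, contributing +2 × 20940 = +41880 cm⁻¹.
Net CFSE = -55920 + 41880 = -14040 cm⁻¹.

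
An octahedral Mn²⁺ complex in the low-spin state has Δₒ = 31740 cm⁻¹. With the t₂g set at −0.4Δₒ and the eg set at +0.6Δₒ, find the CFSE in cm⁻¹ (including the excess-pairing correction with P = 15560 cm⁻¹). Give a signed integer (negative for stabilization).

Mn²⁺: group 7, so d-count = 7 − 2 = 5.
The d⁵ electrons fill as t₂g⁵ eg⁰.
Orbital CFSE = 5(-0.4) + 0(0.6) = -2.0Δₒ = -2.0 × 31740 = -63480 cm⁻¹.
High-spin d⁵ would be t₂g³ eg² with 0 pairs; low-spin has 2, so 2 excess pairs cost +2P = +31120 cm⁻¹.
Overall CFSE = -63480 + 31120 = -32360 cm⁻¹.

-32360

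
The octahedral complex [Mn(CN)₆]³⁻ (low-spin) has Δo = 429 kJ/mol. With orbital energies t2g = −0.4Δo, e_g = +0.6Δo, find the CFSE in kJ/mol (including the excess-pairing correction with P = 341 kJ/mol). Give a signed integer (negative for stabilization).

-345

Each CN⁻ contributes -1; 6 × (-1) = -6. With overall charge -3, Mn is in the +3 oxidation state.
Mn is in group 7, so Mn³⁺ is d⁴ (7 − 3 = 4).
Configuration: t2g^4 e_g^0.
CFSE(orbital) = 4×(-0.4Δo) + 0×(0.6Δo) = -1.6Δo; with Δo = 429 kJ/mol that is -686 kJ/mol.
Relative to high-spin t2g^3 e_g^1 (0 paired), the low-spin configuration has 1 additional pair, contributing +1 × 341 = +341 kJ/mol.
Combining: -686 + 341 = -345 kJ/mol.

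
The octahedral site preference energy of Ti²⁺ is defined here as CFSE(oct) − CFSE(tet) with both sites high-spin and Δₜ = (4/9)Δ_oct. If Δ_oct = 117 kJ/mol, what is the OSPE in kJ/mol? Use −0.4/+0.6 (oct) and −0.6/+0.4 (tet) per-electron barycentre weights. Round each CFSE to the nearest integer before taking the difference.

Ti²⁺: group 4, so d-count = 4 − 2 = 2.
Octahedral high-spin t2g^2 e_g^0: CFSE = -0.8 × 117 = -94 kJ/mol.
Tetrahedral: e^2 t2^0, CFSE = 2(−0.6) + 0(+0.4) = -1.2Δₜ = -1.2 × (4/9) × 117 = -62 kJ/mol.
Subtracting, OSPE = -94 − (-62) = -32 kJ/mol.

-32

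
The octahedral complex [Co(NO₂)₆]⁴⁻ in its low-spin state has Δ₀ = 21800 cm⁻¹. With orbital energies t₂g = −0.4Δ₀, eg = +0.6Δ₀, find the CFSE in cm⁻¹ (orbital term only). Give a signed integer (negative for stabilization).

Each NO₂⁻ contributes -1; 6 × (-1) = -6. With overall charge -4, Co is in the +2 oxidation state.
Co²⁺: group 9, so d-count = 9 − 2 = 7.
The d⁷ electrons fill as t₂g⁶ eg¹.
The orbital stabilization is -1.8Δ₀ = -1.8 × 21800 = -39240 cm⁻¹.

-39240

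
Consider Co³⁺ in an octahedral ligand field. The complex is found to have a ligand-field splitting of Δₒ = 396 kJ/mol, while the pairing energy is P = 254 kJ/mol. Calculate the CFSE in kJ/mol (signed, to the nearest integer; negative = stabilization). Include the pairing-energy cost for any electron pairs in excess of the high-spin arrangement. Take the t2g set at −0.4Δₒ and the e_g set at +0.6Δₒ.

Group 9 minus oxidation state +3 gives a d⁶ configuration for Co³⁺.
With Δₒ > P the complex is low-spin.
That gives t2g^6 e_g^0.
Orbital CFSE = -2.4Δₒ = -2.4 × 396 = -950 kJ/mol.
Excess pairs vs high-spin: 3 − 1 = 2; pairing cost = +508 kJ/mol.
Net CFSE = -950 + 508 = -442 kJ/mol.

-442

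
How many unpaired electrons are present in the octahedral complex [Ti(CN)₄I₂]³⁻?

Ligand charges: 4×(-1) from CN⁻ and 2×(-1) from I⁻ sum to -6; with overall charge -3, Ti is +3.
Ti sits in group 4; removing 3 electrons leaves Ti³⁺ with 4 − 3 = 1 d electrons.
Configuration: t2g^1 e_g^0, giving 1 unpaired electron.

1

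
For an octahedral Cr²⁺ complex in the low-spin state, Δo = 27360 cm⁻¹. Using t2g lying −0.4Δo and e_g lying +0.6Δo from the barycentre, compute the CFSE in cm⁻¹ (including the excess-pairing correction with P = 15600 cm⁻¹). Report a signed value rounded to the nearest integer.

Group 6 minus oxidation state +2 gives a d⁴ configuration for Cr²⁺.
Configuration: t2g^4 e_g^0.
Orbital CFSE = 4(-0.4) + 0(0.6) = -1.6Δo = -1.6 × 27360 = -43776 cm⁻¹.
Relative to high-spin t2g^3 e_g^1 (0 paired), the low-spin configuration has 1 additional pair, contributing +1 × 15600 = +15600 cm⁻¹.
Combining: -43776 + 15600 = -28176 cm⁻¹.

-28176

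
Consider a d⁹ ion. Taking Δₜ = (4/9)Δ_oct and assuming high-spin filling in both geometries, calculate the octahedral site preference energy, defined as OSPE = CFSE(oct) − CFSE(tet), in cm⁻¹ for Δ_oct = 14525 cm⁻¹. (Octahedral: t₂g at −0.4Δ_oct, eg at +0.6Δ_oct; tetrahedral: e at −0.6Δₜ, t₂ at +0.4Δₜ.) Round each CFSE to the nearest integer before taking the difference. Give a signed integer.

Octahedral (high-spin): t₂g⁶ eg³, CFSE = 6(−0.4) + 3(+0.6) = -0.6Δ_oct = -0.6 × 14525 = -8715 cm⁻¹.
Tetrahedral: e⁴ t₂⁵, CFSE = 4(−0.6) + 5(+0.4) = -0.4Δₜ = -0.4 × (4/9) × 14525 = -2582 cm⁻¹.
OSPE = -8715 − (-2582) = -6133 cm⁻¹.

-6133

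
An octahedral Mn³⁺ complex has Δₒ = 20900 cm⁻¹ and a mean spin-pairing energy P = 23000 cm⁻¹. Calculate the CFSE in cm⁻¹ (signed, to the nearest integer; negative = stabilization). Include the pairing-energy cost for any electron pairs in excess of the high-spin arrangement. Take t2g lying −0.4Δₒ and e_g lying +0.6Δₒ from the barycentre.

-12540

Mn is in group 7, so Mn³⁺ is d⁴ (7 − 3 = 4).
Δₒ < P, so pairing is avoided: the ground state is high-spin.
Filling d⁴ accordingly: t2g^3 e_g^1.
Orbital CFSE = -0.6Δₒ = -0.6 × 20900 = -12540 cm⁻¹.
High-spin has no excess pairs, so no pairing correction applies.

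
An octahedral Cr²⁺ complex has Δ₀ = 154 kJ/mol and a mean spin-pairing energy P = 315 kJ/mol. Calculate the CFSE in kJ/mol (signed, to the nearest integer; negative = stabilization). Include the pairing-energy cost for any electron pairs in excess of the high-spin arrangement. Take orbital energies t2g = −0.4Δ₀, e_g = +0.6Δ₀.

Cr²⁺: group 6, so d-count = 6 − 2 = 4.
Here Δ₀ < P (154 < 315), so the high-spin state is favoured.
That gives t2g^3 e_g^1.
Orbital CFSE = -0.6Δ₀ = -0.6 × 154 = -92 kJ/mol.
High-spin has no excess pairs, so no pairing correction applies.

-92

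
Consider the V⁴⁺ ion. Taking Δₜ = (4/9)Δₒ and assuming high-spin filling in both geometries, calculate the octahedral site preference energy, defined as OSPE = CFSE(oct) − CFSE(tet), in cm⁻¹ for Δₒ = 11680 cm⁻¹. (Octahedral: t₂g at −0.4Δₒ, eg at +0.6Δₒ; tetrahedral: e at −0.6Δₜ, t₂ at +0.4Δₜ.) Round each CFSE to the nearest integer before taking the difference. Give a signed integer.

Group 5 minus oxidation state +4 gives a d¹ configuration for V⁴⁺.
In an octahedral site d¹ (HS) is t2g^1 e_g^0, giving CFSE(oct) = -0.4Δₒ = -4672 cm⁻¹.
In a tetrahedral site the filling is e^1 t2^0: CFSE(tet) = -0.6Δₜ = -0.6 × (4/9)(11680) = -3115 cm⁻¹.
Subtracting, OSPE = -4672 − (-3115) = -1557 cm⁻¹.

-1557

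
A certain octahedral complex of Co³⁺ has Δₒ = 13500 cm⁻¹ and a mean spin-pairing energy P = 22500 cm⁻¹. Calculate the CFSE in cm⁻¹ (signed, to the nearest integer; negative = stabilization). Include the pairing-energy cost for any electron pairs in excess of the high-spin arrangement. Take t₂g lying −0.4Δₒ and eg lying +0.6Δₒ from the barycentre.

-5400

Co sits in group 9; removing 3 electrons leaves Co³⁺ with 9 − 3 = 6 d electrons.
With Δₒ < P the complex is high-spin.
Filling d⁶ accordingly: t₂g⁴ eg².
Orbital CFSE = -0.4Δₒ = -0.4 × 13500 = -5400 cm⁻¹.
High-spin has no excess pairs, so no pairing correction applies.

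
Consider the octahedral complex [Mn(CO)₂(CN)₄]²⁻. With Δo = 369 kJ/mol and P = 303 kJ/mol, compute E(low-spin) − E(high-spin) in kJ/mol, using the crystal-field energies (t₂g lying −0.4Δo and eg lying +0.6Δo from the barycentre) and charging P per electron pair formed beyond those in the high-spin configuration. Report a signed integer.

Ligand charges: 2×(+0) from CO and 4×(-1) from CN⁻ sum to -4; with overall charge -2, Mn is +2.
Mn sits in group 7; removing 2 electrons leaves Mn²⁺ with 7 − 2 = 5 d electrons.
High-spin: t₂g³ eg², CFSE = 0.0Δo = 0 kJ/mol.
Low-spin: t₂g⁵ eg⁰, orbital CFSE = -2.0Δo = -738 kJ/mol; plus 2 excess pairs × P = +606 kJ/mol; total -132 kJ/mol.
The difference is -132 − (0) = -132 kJ/mol, so low-spin lies lower.

-132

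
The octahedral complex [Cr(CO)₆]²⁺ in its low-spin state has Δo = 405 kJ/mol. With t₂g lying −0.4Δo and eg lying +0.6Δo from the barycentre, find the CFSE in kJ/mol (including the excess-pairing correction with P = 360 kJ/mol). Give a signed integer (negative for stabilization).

-288

CO is neutral, so the +2 overall charge sits on Cr: oxidation state +2.
Cr is in group 6, so Cr²⁺ is d⁴ (6 − 2 = 4).
The d⁴ electrons fill as t₂g⁴ eg⁰.
CFSE(orbital) = 4×(-0.4Δo) + 0×(0.6Δo) = -1.6Δo; with Δo = 405 kJ/mol that is -648 kJ/mol.
Pairing penalty: 1 pair vs 0 in the high-spin reference → 1 extra × P = 360 kJ/mol.
Combining: -648 + 360 = -288 kJ/mol.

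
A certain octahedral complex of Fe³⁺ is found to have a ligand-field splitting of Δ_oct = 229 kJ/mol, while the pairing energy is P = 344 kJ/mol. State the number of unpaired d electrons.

Fe sits in group 8; removing 3 electrons leaves Fe³⁺ with 8 − 3 = 5 d electrons.
Since Δ_oct = 229 kJ/mol < P = 344 kJ/mol, the complex adopts the high-spin configuration.
Configuration: t₂g³ eg².
Unpaired electrons: 5.

5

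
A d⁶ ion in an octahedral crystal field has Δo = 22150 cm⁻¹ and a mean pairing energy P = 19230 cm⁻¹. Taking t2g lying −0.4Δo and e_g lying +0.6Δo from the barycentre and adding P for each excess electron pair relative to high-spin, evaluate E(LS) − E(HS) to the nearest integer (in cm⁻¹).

High-spin: t2g^4 e_g^2, CFSE = -0.4Δo = -8860 cm⁻¹.
Low-spin: t2g^6 e_g^0, orbital CFSE = -2.4Δo = -53160 cm⁻¹; plus 2 excess pairs × P = +38460 cm⁻¹; total -14700 cm⁻¹.
The difference is -14700 − (-8860) = -5840 cm⁻¹, so low-spin lies lower.

-5840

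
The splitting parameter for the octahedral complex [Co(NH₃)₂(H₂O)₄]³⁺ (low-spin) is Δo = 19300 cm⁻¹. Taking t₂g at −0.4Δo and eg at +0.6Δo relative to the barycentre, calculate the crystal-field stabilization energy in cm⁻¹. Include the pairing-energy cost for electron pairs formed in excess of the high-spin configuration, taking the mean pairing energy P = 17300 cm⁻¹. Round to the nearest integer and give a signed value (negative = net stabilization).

-11720

Ligand charges: 2×(+0) from NH₃ and 4×(+0) from H₂O sum to +0; with overall charge +3, Co is +3.
Co is in group 9, so Co³⁺ is d⁶ (9 − 3 = 6).
The d⁶ electrons fill as t₂g⁶ eg⁰.
CFSE(orbital) = 6×(-0.4Δo) + 0×(0.6Δo) = -2.4Δo; with Δo = 19300 cm⁻¹ that is -46320 cm⁻¹.
Relative to high-spin t₂g⁴ eg² (1 paired), the low-spin configuration has 2 additional pairs, contributing +2 × 17300 = +34600 cm⁻¹.
Net CFSE = -46320 + 34600 = -11720 cm⁻¹.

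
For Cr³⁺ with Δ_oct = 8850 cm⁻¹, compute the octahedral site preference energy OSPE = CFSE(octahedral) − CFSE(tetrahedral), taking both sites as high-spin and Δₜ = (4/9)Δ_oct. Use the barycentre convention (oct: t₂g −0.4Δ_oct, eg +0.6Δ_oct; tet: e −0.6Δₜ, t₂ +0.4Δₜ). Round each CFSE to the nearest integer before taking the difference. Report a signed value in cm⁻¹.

-7473

Cr³⁺: group 6, so d-count = 6 − 3 = 3.
Octahedral high-spin t₂g³ eg⁰: CFSE = -1.2 × 8850 = -10620 cm⁻¹.
Tetrahedral: e² t₂¹, CFSE = 2(−0.6) + 1(+0.4) = -0.8Δₜ = -0.8 × (4/9) × 8850 = -3147 cm⁻¹.
Subtracting, OSPE = -10620 − (-3147) = -7473 cm⁻¹.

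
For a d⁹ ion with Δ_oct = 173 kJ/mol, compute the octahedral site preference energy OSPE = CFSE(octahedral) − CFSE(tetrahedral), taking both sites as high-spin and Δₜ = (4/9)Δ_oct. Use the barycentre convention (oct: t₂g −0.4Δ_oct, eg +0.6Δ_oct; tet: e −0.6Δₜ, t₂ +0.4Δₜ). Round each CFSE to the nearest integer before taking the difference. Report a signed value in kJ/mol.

-73

Octahedral high-spin t₂g⁶ eg³: CFSE = -0.6 × 173 = -104 kJ/mol.
Tetrahedral: e⁴ t₂⁵, CFSE = 4(−0.6) + 5(+0.4) = -0.4Δₜ = -0.4 × (4/9) × 173 = -31 kJ/mol.
Subtracting, OSPE = -104 − (-31) = -73 kJ/mol.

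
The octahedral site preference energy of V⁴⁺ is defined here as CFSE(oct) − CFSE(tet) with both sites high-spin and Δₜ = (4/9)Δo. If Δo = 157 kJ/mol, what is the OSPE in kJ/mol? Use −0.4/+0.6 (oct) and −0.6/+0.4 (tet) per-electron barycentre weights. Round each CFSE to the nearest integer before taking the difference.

-21

Group 5 minus oxidation state +4 gives a d¹ configuration for V⁴⁺.
Octahedral (high-spin): t₂g¹ eg⁰, CFSE = 1(−0.4) + 0(+0.6) = -0.4Δo = -0.4 × 157 = -63 kJ/mol.
Tetrahedral e¹ t₂⁰ gives -0.6Δₜ = -0.6 × (4/9) × 157 = -42 kJ/mol.
OSPE = -63 − (-42) = -21 kJ/mol.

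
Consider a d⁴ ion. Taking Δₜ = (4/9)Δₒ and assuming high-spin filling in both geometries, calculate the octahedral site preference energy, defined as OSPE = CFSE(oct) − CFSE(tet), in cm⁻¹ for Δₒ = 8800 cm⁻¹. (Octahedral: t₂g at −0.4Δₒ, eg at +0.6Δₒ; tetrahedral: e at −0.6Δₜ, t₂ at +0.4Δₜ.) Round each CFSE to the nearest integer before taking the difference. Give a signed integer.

Octahedral (high-spin): t₂g³ eg¹, CFSE = 3(−0.4) + 1(+0.6) = -0.6Δₒ = -0.6 × 8800 = -5280 cm⁻¹.
Tetrahedral: e² t₂², CFSE = 2(−0.6) + 2(+0.4) = -0.4Δₜ = -0.4 × (4/9) × 8800 = -1564 cm⁻¹.
OSPE = CFSE(oct) − CFSE(tet) = -5280 − (-1564) = -3716 cm⁻¹.

-3716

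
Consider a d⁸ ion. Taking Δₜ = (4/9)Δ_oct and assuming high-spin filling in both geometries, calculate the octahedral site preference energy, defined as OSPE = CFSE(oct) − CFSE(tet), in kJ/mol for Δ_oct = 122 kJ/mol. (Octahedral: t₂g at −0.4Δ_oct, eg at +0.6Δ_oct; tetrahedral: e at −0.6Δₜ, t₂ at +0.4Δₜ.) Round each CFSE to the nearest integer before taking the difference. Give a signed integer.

-103

Octahedral high-spin t₂g⁶ eg²: CFSE = -1.2 × 122 = -146 kJ/mol.
Tetrahedral: e⁴ t₂⁴, CFSE = 4(−0.6) + 4(+0.4) = -0.8Δₜ = -0.8 × (4/9) × 122 = -43 kJ/mol.
OSPE = -146 − (-43) = -103 kJ/mol.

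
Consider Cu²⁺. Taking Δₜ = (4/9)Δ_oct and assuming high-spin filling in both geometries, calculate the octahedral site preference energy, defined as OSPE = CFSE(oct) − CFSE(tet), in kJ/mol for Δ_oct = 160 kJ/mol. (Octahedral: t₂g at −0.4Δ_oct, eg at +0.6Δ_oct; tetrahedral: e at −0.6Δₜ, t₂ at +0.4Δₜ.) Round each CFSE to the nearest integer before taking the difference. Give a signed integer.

Group 11 minus oxidation state +2 gives a d⁹ configuration for Cu²⁺.
In an octahedral site d⁹ (HS) is t₂g⁶ eg³, giving CFSE(oct) = -0.6Δ_oct = -96 kJ/mol.
In a tetrahedral site the filling is e⁴ t₂⁵: CFSE(tet) = -0.4Δₜ = -0.4 × (4/9)(160) = -28 kJ/mol.
OSPE = -96 − (-28) = -68 kJ/mol.

-68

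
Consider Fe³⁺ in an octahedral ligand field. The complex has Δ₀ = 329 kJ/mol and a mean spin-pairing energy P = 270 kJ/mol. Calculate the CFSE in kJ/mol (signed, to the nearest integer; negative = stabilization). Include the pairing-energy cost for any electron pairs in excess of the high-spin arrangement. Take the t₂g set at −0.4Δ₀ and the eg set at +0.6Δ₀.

Group 8 minus oxidation state +3 gives a d⁵ configuration for Fe³⁺.
Δ₀ > P, so pairing is preferred: the ground state is low-spin.
That gives t₂g⁵ eg⁰.
Orbital CFSE = -2.0Δ₀ = -2.0 × 329 = -658 kJ/mol.
Excess pairs vs high-spin: 2 − 0 = 2; pairing cost = +540 kJ/mol.
Net CFSE = -658 + 540 = -118 kJ/mol.

-118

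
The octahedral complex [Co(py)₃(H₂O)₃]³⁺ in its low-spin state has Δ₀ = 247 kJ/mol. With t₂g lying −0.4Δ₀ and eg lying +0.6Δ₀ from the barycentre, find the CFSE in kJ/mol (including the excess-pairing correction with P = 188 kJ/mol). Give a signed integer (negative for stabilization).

-217

Ligand charges: 3×(+0) from py and 3×(+0) from H₂O sum to +0; with overall charge +3, Co is +3.
Co³⁺: group 9, so d-count = 9 − 3 = 6.
The d⁶ electrons fill as t₂g⁶ eg⁰.
CFSE(orbital) = 6×(-0.4Δ₀) + 0×(0.6Δ₀) = -2.4Δ₀; with Δ₀ = 247 kJ/mol that is -593 kJ/mol.
Pairing penalty: 3 pairs vs 1 in the high-spin reference → 2 extra × P = 376 kJ/mol.
Net CFSE = -593 + 376 = -217 kJ/mol.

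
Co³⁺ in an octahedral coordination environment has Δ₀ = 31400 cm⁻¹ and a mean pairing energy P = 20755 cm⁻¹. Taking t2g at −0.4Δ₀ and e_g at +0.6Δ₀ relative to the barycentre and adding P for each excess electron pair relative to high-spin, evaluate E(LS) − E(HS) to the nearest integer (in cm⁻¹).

Group 9 minus oxidation state +3 gives a d⁶ configuration for Co³⁺.
High-spin: t2g^4 e_g^2, CFSE = -0.4Δ₀ = -12560 cm⁻¹.
Low-spin t2g^6 e_g^0 gives -2.4Δ₀ = -75360 cm⁻¹, but forming 2 extra pairs costs 2P = 41510 cm⁻¹, so E(LS) = -75360 + 41510 = -33850 cm⁻¹.
E(LS) − E(HS) = -33850 − (-12560) = -21290 cm⁻¹.

-21290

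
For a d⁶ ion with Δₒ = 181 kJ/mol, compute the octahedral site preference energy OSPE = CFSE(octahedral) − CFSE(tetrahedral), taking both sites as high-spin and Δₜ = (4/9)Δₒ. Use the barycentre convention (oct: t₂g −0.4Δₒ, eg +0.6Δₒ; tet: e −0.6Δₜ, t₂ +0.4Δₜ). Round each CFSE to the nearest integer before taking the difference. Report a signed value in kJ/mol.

Octahedral (high-spin): t₂g⁴ eg², CFSE = 4(−0.4) + 2(+0.6) = -0.4Δₒ = -0.4 × 181 = -72 kJ/mol.
In a tetrahedral site the filling is e³ t₂³: CFSE(tet) = -0.6Δₜ = -0.6 × (4/9)(181) = -48 kJ/mol.
OSPE = -72 − (-48) = -24 kJ/mol.

-24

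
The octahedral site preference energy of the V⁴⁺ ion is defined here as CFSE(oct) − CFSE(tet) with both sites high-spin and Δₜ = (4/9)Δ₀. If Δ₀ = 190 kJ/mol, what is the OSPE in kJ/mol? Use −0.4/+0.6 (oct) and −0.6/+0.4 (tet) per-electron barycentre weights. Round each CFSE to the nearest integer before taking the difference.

-25

V⁴⁺: group 5, so d-count = 5 − 4 = 1.
In an octahedral site d¹ (HS) is t₂g¹ eg⁰, giving CFSE(oct) = -0.4Δ₀ = -76 kJ/mol.
Tetrahedral e¹ t₂⁰ gives -0.6Δₜ = -0.6 × (4/9) × 190 = -51 kJ/mol.
Subtracting, OSPE = -76 − (-51) = -25 kJ/mol.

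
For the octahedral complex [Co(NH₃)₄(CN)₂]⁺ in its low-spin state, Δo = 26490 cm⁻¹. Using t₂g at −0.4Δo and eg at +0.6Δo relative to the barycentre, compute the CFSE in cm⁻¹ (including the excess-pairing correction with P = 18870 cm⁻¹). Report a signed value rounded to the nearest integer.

Ligand charges: 4×(+0) from NH₃ and 2×(-1) from CN⁻ sum to -2; with overall charge +1, Co is +3.
Group 9 minus oxidation state +3 gives a d⁶ configuration for Co³⁺.
Electron filling gives t₂g⁶ eg⁰.
Orbital CFSE = 6(-0.4) + 0(0.6) = -2.4Δo = -2.4 × 26490 = -63576 cm⁻¹.
Relative to high-spin t₂g⁴ eg² (1 paired), the low-spin configuration has 2 additional pairs, contributing +2 × 18870 = +37740 cm⁻¹.
Overall CFSE = -63576 + 37740 = -25836 cm⁻¹.

-25836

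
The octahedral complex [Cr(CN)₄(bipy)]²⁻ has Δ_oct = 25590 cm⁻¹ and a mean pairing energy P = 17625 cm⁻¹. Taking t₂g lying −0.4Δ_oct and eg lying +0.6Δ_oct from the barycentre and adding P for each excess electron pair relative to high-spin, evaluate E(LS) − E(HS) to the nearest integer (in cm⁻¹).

Ligand charges: 4×(-1) from CN⁻ and 1×(+0) from bipy sum to -4; with overall charge -2, Cr is +2.
Cr is in group 6, so Cr²⁺ is d⁴ (6 − 2 = 4).
In the high-spin limit (t₂g³ eg¹) the orbital term is -0.6Δ_oct = -15354 cm⁻¹, with no excess pairing.
For low-spin the configuration is t₂g⁴ eg⁰: orbital energy -1.6 × 25590 = -40944 cm⁻¹, and 1 additional pair relative to high-spin adds 17625 cm⁻¹, giving -23319 cm⁻¹.
Thus E(LS) − E(HS) = -7965 cm⁻¹.

-7965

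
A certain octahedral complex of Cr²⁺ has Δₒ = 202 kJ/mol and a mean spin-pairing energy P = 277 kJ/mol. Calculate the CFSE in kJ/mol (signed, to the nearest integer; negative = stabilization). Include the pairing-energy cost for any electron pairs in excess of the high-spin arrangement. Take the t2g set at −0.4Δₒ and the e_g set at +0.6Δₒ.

-121

Cr is in group 6, so Cr²⁺ is d⁴ (6 − 2 = 4).
Δₒ < P, so pairing is avoided: the ground state is high-spin.
Filling d⁴ accordingly: t2g^3 e_g^1.
Orbital CFSE = -0.6Δₒ = -0.6 × 202 = -121 kJ/mol.
High-spin has no excess pairs, so no pairing correction applies.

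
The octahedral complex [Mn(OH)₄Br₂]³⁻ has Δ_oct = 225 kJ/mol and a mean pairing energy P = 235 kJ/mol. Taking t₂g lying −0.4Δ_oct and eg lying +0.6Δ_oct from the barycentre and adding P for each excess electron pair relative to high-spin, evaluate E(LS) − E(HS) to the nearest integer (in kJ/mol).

Ligand charges: 4×(-1) from OH⁻ and 2×(-1) from Br⁻ sum to -6; with overall charge -3, Mn is +3.
Mn sits in group 7; removing 3 electrons leaves Mn³⁺ with 7 − 3 = 4 d electrons.
In the high-spin limit (t₂g³ eg¹) the orbital term is -0.6Δ_oct = -135 kJ/mol, with no excess pairing.
Low-spin: t₂g⁴ eg⁰, orbital CFSE = -1.6Δ_oct = -360 kJ/mol; plus 1 excess pair × P = +235 kJ/mol; total -125 kJ/mol.
The difference is -125 − (-135) = 10 kJ/mol, so high-spin lies lower.

10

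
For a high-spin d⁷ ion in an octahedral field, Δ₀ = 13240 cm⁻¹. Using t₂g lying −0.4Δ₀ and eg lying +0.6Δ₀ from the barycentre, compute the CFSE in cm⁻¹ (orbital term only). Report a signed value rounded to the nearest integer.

The d⁷ electrons fill as t₂g⁵ eg².
Orbital CFSE = 5(-0.4) + 2(0.6) = -0.8Δ₀ = -0.8 × 13240 = -10592 cm⁻¹.

-10592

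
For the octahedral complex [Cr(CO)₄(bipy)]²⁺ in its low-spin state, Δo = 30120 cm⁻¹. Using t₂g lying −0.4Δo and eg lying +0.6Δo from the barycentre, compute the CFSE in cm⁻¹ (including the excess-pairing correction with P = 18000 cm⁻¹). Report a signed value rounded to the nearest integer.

Ligand charges: 4×(+0) from CO and 1×(+0) from bipy sum to +0; with overall charge +2, Cr is +2.
Cr sits in group 6; removing 2 electrons leaves Cr²⁺ with 6 − 2 = 4 d electrons.
Configuration: t₂g⁴ eg⁰.
The orbital stabilization is -1.6Δo = -1.6 × 30120 = -48192 cm⁻¹.
Relative to high-spin t₂g³ eg¹ (0 paired), the low-spin configuration has 1 additional pair, contributing +1 × 18000 = +18000 cm⁻¹.
Combining: -48192 + 18000 = -30192 cm⁻¹.

-30192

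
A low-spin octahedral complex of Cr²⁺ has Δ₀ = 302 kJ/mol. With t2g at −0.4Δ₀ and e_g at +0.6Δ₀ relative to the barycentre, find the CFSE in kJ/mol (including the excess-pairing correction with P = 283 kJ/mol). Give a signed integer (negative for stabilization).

Group 6 minus oxidation state +2 gives a d⁴ configuration for Cr²⁺.
Configuration: t2g^4 e_g^0.
Orbital CFSE = 4(-0.4) + 0(0.6) = -1.6Δ₀ = -1.6 × 302 = -483 kJ/mol.
Pairing penalty: 1 pair vs 0 in the high-spin reference → 1 extra × P = 283 kJ/mol.
Overall CFSE = -483 + 283 = -200 kJ/mol.

-200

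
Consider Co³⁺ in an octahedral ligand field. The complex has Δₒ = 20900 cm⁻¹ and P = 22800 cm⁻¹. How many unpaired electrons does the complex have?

Group 9 minus oxidation state +3 gives a d⁶ configuration for Co³⁺.
Here Δₒ < P (20900 < 22800), so the high-spin state is favoured.
Filling d⁶ accordingly: t2g^4 e_g^2.
Unpaired electrons: 4.

4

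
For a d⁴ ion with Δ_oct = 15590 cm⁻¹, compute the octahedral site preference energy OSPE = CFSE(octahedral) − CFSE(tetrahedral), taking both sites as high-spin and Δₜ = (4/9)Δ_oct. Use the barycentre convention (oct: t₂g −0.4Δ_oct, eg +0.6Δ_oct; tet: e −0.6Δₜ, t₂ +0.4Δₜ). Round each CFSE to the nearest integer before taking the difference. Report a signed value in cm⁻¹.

Octahedral high-spin t₂g³ eg¹: CFSE = -0.6 × 15590 = -9354 cm⁻¹.
Tetrahedral e² t₂² gives -0.4Δₜ = -0.4 × (4/9) × 15590 = -2772 cm⁻¹.
OSPE = -9354 − (-2772) = -6582 cm⁻¹.

-6582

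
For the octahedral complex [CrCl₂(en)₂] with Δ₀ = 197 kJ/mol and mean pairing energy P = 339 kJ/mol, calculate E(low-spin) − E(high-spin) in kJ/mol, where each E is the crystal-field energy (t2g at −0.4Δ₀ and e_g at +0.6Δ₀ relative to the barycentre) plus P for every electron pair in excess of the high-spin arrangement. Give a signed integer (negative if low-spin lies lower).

Ligand charges: 2×(-1) from Cl⁻ and 2×(+0) from en sum to -2; with overall charge +0, Cr is +2.
Cr is in group 6, so Cr²⁺ is d⁴ (6 − 2 = 4).
High-spin d⁴ fills as t2g^3 e_g^1 with CFSE 3(−0.4) + 1(+0.6) = -0.6Δ₀ = -118 kJ/mol.
For low-spin the configuration is t2g^4 e_g^0: orbital energy -1.6 × 197 = -315 kJ/mol, and 1 additional pair relative to high-spin adds 339 kJ/mol, giving 24 kJ/mol.
Thus E(LS) − E(HS) = 142 kJ/mol.

142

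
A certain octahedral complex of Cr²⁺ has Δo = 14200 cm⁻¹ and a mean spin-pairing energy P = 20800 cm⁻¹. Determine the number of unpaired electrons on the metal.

Cr²⁺: group 6, so d-count = 6 − 2 = 4.
Here Δo < P (14200 < 20800), so the high-spin state is favoured.
Filling d⁴ accordingly: t₂g³ eg¹.
Unpaired electrons: 4.

4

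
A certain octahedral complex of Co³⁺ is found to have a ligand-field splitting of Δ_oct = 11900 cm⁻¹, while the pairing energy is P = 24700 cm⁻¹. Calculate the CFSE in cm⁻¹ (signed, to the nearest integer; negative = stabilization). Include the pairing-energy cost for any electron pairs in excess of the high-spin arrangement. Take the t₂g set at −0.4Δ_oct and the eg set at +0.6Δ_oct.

Co³⁺: group 9, so d-count = 9 − 3 = 6.
Δ_oct < P, so pairing is avoided: the ground state is high-spin.
That gives t₂g⁴ eg².
Orbital CFSE = -0.4Δ_oct = -0.4 × 11900 = -4760 cm⁻¹.
High-spin has no excess pairs, so no pairing correction applies.

-4760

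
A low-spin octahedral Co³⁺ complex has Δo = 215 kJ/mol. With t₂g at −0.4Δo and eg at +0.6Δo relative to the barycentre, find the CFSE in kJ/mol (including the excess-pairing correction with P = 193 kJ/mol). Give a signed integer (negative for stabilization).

-130

Group 9 minus oxidation state +3 gives a d⁶ configuration for Co³⁺.
The d⁶ electrons fill as t₂g⁶ eg⁰.
CFSE(orbital) = 6×(-0.4Δo) + 0×(0.6Δo) = -2.4Δo; with Δo = 215 kJ/mol that is -516 kJ/mol.
Pairing penalty: 3 pairs vs 1 in the high-spin reference → 2 extra × P = 386 kJ/mol.
Combining: -516 + 386 = -130 kJ/mol.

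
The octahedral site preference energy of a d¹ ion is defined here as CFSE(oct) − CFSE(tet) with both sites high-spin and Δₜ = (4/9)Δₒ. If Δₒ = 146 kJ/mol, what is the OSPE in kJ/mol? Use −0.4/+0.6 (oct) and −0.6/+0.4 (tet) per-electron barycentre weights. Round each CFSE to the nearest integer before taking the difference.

Octahedral high-spin t2g^1 e_g^0: CFSE = -0.4 × 146 = -58 kJ/mol.
Tetrahedral e^1 t2^0 gives -0.6Δₜ = -0.6 × (4/9) × 146 = -39 kJ/mol.
OSPE = -58 − (-39) = -19 kJ/mol.

-19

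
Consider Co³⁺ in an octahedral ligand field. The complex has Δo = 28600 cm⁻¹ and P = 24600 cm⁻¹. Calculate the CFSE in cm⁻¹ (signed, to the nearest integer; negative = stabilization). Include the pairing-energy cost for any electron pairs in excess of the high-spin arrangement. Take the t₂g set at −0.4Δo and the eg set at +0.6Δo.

-19440

Co is in group 9, so Co³⁺ is d⁶ (9 − 3 = 6).
Here Δo > P (28600 > 24600), so the low-spin state is favoured.
Filling d⁶ accordingly: t₂g⁶ eg⁰.
Orbital CFSE = -2.4Δo = -2.4 × 28600 = -68640 cm⁻¹.
Excess pairs vs high-spin: 3 − 1 = 2; pairing cost = +49200 cm⁻¹.
Net CFSE = -68640 + 49200 = -19440 cm⁻¹.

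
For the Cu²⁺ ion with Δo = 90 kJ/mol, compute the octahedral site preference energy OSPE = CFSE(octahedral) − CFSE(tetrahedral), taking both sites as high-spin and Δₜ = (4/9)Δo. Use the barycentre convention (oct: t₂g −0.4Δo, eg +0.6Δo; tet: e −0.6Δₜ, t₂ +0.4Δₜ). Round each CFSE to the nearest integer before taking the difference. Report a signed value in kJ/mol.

-38

Group 11 minus oxidation state +2 gives a d⁹ configuration for Cu²⁺.
Octahedral (high-spin): t₂g⁶ eg³, CFSE = 6(−0.4) + 3(+0.6) = -0.6Δo = -0.6 × 90 = -54 kJ/mol.
In a tetrahedral site the filling is e⁴ t₂⁵: CFSE(tet) = -0.4Δₜ = -0.4 × (4/9)(90) = -16 kJ/mol.
OSPE = CFSE(oct) − CFSE(tet) = -54 − (-16) = -38 kJ/mol.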